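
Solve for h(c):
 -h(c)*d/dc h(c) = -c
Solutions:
 h(c) = -sqrt(C1 + c^2)
 h(c) = sqrt(C1 + c^2)


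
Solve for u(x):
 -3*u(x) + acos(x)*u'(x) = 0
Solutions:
 u(x) = C1*exp(3*Integral(1/acos(x), x))


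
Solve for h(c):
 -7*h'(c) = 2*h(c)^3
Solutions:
 h(c) = -sqrt(14)*sqrt(-1/(C1 - 2*c))/2
 h(c) = sqrt(14)*sqrt(-1/(C1 - 2*c))/2


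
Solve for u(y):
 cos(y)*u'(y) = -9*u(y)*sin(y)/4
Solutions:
 u(y) = C1*cos(y)^(9/4)


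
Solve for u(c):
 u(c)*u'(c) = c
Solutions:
 u(c) = -sqrt(C1 + c^2)
 u(c) = sqrt(C1 + c^2)


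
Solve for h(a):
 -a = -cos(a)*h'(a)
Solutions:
 h(a) = C1 + Integral(a/cos(a), a)


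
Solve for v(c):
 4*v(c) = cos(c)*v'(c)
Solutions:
 v(c) = C1*(sin(c)^2 + 2*sin(c) + 1)/(sin(c)^2 - 2*sin(c) + 1)


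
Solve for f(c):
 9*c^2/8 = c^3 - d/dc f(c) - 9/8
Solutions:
 f(c) = C1 + c^4/4 - 3*c^3/8 - 9*c/8


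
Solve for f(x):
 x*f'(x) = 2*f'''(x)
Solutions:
 f(x) = C1 + Integral(C2*airyai(2^(2/3)*x/2) + C3*airybi(2^(2/3)*x/2), x)


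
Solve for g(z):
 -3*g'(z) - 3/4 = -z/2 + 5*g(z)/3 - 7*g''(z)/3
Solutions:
 g(z) = C1*exp(z*(9 - sqrt(221))/14) + C2*exp(z*(9 + sqrt(221))/14) + 3*z/10 - 99/100


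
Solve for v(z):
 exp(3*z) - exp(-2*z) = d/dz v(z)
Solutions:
 v(z) = C1 + exp(3*z)/3 + exp(-2*z)/2


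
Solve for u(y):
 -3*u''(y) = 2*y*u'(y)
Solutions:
 u(y) = C1 + C2*erf(sqrt(3)*y/3)


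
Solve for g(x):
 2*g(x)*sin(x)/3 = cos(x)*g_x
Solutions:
 g(x) = C1/cos(x)^(2/3)


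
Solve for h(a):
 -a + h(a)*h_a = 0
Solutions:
 h(a) = -sqrt(C1 + a^2)
 h(a) = sqrt(C1 + a^2)


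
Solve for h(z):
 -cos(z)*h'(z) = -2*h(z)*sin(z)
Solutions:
 h(z) = C1/cos(z)^2


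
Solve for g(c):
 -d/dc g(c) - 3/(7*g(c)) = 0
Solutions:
 g(c) = -sqrt(C1 - 42*c)/7
 g(c) = sqrt(C1 - 42*c)/7


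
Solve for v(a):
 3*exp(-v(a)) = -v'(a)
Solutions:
 v(a) = log(C1 - 3*a)


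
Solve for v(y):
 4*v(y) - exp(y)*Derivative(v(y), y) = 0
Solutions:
 v(y) = C1*exp(-4*exp(-y))


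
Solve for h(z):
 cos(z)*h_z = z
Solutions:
 h(z) = C1 + Integral(z/cos(z), z)


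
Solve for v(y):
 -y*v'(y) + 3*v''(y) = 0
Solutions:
 v(y) = C1 + C2*erfi(sqrt(6)*y/6)


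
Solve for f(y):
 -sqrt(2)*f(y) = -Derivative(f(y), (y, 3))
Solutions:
 f(y) = C3*exp(2^(1/6)*y) + (C1*sin(2^(1/6)*sqrt(3)*y/2) + C2*cos(2^(1/6)*sqrt(3)*y/2))*exp(-2^(1/6)*y/2)


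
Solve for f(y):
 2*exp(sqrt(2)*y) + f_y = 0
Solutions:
 f(y) = C1 - sqrt(2)*exp(sqrt(2)*y)


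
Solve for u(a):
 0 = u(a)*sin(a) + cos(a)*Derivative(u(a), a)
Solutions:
 u(a) = C1*cos(a)


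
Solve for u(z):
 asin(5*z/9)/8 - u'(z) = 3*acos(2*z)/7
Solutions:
 u(z) = C1 - 3*z*acos(2*z)/7 + z*asin(5*z/9)/8 + 3*sqrt(1 - 4*z^2)/14 + sqrt(81 - 25*z^2)/40


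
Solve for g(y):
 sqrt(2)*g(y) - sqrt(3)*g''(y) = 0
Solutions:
 g(y) = C1*exp(-2^(1/4)*3^(3/4)*y/3) + C2*exp(2^(1/4)*3^(3/4)*y/3)


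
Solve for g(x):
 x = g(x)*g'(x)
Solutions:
 g(x) = -sqrt(C1 + x^2)
 g(x) = sqrt(C1 + x^2)


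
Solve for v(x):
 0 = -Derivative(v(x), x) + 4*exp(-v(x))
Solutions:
 v(x) = log(C1 + 4*x)


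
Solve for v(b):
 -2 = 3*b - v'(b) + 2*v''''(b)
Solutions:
 v(b) = C1 + C4*exp(2^(2/3)*b/2) + 3*b^2/2 + 2*b + (C2*sin(2^(2/3)*sqrt(3)*b/4) + C3*cos(2^(2/3)*sqrt(3)*b/4))*exp(-2^(2/3)*b/4)


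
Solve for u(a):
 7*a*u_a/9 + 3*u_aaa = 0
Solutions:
 u(a) = C1 + Integral(C2*airyai(-7^(1/3)*a/3) + C3*airybi(-7^(1/3)*a/3), a)


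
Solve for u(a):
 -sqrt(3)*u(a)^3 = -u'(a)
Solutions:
 u(a) = -sqrt(2)*sqrt(-1/(C1 + sqrt(3)*a))/2
 u(a) = sqrt(2)*sqrt(-1/(C1 + sqrt(3)*a))/2


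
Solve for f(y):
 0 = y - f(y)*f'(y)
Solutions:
 f(y) = -sqrt(C1 + y^2)
 f(y) = sqrt(C1 + y^2)


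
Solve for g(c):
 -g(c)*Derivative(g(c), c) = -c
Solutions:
 g(c) = -sqrt(C1 + c^2)
 g(c) = sqrt(C1 + c^2)


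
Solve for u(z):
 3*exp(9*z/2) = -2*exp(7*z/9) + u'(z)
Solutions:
 u(z) = C1 + 18*exp(7*z/9)/7 + 2*exp(9*z/2)/3


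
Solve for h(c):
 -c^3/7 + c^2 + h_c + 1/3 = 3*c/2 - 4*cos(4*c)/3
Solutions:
 h(c) = C1 + c^4/28 - c^3/3 + 3*c^2/4 - c/3 - sin(4*c)/3


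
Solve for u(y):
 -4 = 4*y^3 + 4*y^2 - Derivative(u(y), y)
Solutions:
 u(y) = C1 + y^4 + 4*y^3/3 + 4*y


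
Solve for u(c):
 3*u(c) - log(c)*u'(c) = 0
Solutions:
 u(c) = C1*exp(3*li(c))


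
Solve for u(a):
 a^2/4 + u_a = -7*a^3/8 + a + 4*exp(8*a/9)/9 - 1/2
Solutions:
 u(a) = C1 - 7*a^4/32 - a^3/12 + a^2/2 - a/2 + exp(8*a/9)/2


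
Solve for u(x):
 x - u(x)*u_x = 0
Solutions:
 u(x) = -sqrt(C1 + x^2)
 u(x) = sqrt(C1 + x^2)


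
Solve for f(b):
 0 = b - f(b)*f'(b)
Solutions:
 f(b) = -sqrt(C1 + b^2)
 f(b) = sqrt(C1 + b^2)


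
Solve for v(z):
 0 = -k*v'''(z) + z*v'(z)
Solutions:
 v(z) = C1 + Integral(C2*airyai(z*(1/k)^(1/3)) + C3*airybi(z*(1/k)^(1/3)), z)


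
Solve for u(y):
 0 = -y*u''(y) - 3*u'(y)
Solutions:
 u(y) = C1 + C2/y^2


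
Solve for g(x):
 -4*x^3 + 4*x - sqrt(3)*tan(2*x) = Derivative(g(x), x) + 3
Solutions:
 g(x) = C1 - x^4 + 2*x^2 - 3*x + sqrt(3)*log(cos(2*x))/2


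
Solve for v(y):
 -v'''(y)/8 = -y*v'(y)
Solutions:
 v(y) = C1 + Integral(C2*airyai(2*y) + C3*airybi(2*y), y)


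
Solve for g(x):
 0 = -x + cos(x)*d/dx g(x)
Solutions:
 g(x) = C1 + Integral(x/cos(x), x)


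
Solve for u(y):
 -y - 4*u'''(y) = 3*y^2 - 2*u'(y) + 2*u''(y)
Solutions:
 u(y) = C1 + C2*exp(-y) + C3*exp(y/2) + y^3/2 + 7*y^2/4 + 19*y/2


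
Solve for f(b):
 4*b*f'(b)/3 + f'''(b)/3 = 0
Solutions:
 f(b) = C1 + Integral(C2*airyai(-2^(2/3)*b) + C3*airybi(-2^(2/3)*b), b)


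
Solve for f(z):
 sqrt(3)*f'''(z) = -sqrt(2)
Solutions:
 f(z) = C1 + C2*z + C3*z^2 - sqrt(6)*z^3/18


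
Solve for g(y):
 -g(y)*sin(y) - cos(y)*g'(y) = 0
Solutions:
 g(y) = C1*cos(y)


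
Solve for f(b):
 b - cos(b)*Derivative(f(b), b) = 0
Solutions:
 f(b) = C1 + Integral(b/cos(b), b)


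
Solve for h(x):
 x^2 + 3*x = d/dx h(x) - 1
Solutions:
 h(x) = C1 + x^3/3 + 3*x^2/2 + x


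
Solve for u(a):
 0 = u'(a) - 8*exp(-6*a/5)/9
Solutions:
 u(a) = C1 - 20*exp(-6*a/5)/27


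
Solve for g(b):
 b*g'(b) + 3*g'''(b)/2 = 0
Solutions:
 g(b) = C1 + Integral(C2*airyai(-2^(1/3)*3^(2/3)*b/3) + C3*airybi(-2^(1/3)*3^(2/3)*b/3), b)


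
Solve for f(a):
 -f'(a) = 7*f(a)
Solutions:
 f(a) = C1*exp(-7*a)


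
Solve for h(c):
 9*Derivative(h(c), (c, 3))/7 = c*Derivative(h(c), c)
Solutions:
 h(c) = C1 + Integral(C2*airyai(21^(1/3)*c/3) + C3*airybi(21^(1/3)*c/3), c)


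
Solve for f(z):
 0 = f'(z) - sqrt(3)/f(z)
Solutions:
 f(z) = -sqrt(C1 + 2*sqrt(3)*z)
 f(z) = sqrt(C1 + 2*sqrt(3)*z)


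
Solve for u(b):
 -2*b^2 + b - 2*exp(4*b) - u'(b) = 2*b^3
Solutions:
 u(b) = C1 - b^4/2 - 2*b^3/3 + b^2/2 - exp(4*b)/2


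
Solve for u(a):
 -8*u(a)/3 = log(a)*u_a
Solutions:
 u(a) = C1*exp(-8*li(a)/3)


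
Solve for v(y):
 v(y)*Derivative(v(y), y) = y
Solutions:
 v(y) = -sqrt(C1 + y^2)
 v(y) = sqrt(C1 + y^2)


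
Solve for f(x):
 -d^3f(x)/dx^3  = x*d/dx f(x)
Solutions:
 f(x) = C1 + Integral(C2*airyai(-x) + C3*airybi(-x), x)


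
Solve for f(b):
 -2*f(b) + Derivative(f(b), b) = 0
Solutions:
 f(b) = C1*exp(2*b)


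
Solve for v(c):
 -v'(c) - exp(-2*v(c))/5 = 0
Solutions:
 v(c) = log(-sqrt(C1 - 10*c)) - log(5)
 v(c) = log(C1 - 10*c)/2 - log(5)


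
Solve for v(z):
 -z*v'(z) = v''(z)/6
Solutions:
 v(z) = C1 + C2*erf(sqrt(3)*z)


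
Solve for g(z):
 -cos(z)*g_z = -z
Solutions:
 g(z) = C1 + Integral(z/cos(z), z)


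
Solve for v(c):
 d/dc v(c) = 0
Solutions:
 v(c) = C1


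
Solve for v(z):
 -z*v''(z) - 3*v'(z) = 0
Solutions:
 v(z) = C1 + C2/z^2


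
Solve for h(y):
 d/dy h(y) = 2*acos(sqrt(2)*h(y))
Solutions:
 Integral(1/acos(sqrt(2)*_y), (_y, h(y))) = C1 + 2*y


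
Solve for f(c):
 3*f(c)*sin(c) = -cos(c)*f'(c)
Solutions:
 f(c) = C1*cos(c)^3


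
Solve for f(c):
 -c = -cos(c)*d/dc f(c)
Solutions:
 f(c) = C1 + Integral(c/cos(c), c)


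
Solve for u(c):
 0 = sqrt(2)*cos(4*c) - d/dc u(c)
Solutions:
 u(c) = C1 + sqrt(2)*sin(4*c)/4


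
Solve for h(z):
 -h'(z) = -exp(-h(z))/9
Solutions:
 h(z) = log(C1 + z/9)


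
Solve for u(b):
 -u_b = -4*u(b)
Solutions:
 u(b) = C1*exp(4*b)


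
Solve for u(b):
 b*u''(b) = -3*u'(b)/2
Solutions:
 u(b) = C1 + C2/sqrt(b)


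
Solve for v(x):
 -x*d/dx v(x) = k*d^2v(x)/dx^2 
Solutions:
 v(x) = C1 + C2*sqrt(k)*erf(sqrt(2)*x*sqrt(1/k)/2)


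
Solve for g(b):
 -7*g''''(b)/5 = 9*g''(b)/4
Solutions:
 g(b) = C1 + C2*b + C3*sin(3*sqrt(35)*b/14) + C4*cos(3*sqrt(35)*b/14)


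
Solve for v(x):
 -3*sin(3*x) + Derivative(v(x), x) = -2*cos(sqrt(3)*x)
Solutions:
 v(x) = C1 - 2*sqrt(3)*sin(sqrt(3)*x)/3 - cos(3*x)


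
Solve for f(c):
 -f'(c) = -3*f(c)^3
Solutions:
 f(c) = -sqrt(2)*sqrt(-1/(C1 + 3*c))/2
 f(c) = sqrt(2)*sqrt(-1/(C1 + 3*c))/2


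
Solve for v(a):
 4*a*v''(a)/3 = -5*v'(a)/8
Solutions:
 v(a) = C1 + C2*a^(17/32)


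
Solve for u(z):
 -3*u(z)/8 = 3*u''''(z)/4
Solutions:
 u(z) = (C1*sin(2^(1/4)*z/2) + C2*cos(2^(1/4)*z/2))*exp(-2^(1/4)*z/2) + (C3*sin(2^(1/4)*z/2) + C4*cos(2^(1/4)*z/2))*exp(2^(1/4)*z/2)


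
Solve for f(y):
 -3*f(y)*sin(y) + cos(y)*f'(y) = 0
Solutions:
 f(y) = C1/cos(y)^3


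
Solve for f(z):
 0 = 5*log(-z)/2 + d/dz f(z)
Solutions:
 f(z) = C1 - 5*z*log(-z)/2 + 5*z/2


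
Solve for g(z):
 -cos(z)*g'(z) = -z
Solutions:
 g(z) = C1 + Integral(z/cos(z), z)


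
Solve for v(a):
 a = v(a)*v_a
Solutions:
 v(a) = -sqrt(C1 + a^2)
 v(a) = sqrt(C1 + a^2)


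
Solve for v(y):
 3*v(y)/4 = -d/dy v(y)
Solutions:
 v(y) = C1*exp(-3*y/4)


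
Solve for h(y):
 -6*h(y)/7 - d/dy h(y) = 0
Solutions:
 h(y) = C1*exp(-6*y/7)


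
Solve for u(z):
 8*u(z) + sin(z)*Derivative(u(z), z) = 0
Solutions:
 u(z) = C1*(cos(z)^4 + 4*cos(z)^3 + 6*cos(z)^2 + 4*cos(z) + 1)/(cos(z)^4 - 4*cos(z)^3 + 6*cos(z)^2 - 4*cos(z) + 1)


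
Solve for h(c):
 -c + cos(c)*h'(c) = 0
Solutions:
 h(c) = C1 + Integral(c/cos(c), c)


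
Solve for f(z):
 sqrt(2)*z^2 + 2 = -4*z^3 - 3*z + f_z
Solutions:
 f(z) = C1 + z^4 + sqrt(2)*z^3/3 + 3*z^2/2 + 2*z


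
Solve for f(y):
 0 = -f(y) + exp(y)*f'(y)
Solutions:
 f(y) = C1*exp(-exp(-y))


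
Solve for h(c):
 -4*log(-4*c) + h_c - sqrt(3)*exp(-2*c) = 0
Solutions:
 h(c) = C1 + 4*c*log(-c) + 4*c*(-1 + 2*log(2)) - sqrt(3)*exp(-2*c)/2


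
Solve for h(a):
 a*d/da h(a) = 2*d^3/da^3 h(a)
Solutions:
 h(a) = C1 + Integral(C2*airyai(2^(2/3)*a/2) + C3*airybi(2^(2/3)*a/2), a)


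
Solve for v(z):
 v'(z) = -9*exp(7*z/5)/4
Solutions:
 v(z) = C1 - 45*exp(7*z/5)/28


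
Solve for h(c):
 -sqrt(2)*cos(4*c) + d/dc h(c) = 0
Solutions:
 h(c) = C1 + sqrt(2)*sin(4*c)/4


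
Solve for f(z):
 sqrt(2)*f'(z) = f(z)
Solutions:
 f(z) = C1*exp(sqrt(2)*z/2)


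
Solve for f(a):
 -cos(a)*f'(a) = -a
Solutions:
 f(a) = C1 + Integral(a/cos(a), a)


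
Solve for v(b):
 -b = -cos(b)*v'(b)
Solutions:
 v(b) = C1 + Integral(b/cos(b), b)


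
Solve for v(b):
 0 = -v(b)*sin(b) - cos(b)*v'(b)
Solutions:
 v(b) = C1*cos(b)


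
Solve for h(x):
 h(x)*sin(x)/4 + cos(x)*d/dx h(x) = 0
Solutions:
 h(x) = C1*cos(x)^(1/4)


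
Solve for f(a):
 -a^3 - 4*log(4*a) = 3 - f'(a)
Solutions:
 f(a) = C1 + a^4/4 + 4*a*log(a) - a + a*log(256)


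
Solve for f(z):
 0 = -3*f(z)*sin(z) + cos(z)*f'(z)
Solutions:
 f(z) = C1/cos(z)^3


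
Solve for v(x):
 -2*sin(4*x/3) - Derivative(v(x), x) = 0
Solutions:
 v(x) = C1 + 3*cos(4*x/3)/2


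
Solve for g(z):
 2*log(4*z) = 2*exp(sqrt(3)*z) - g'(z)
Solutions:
 g(z) = C1 - 2*z*log(z) + 2*z*(1 - 2*log(2)) + 2*sqrt(3)*exp(sqrt(3)*z)/3


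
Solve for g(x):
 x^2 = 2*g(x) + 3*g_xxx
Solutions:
 g(x) = C3*exp(-2^(1/3)*3^(2/3)*x/3) + x^2/2 + (C1*sin(2^(1/3)*3^(1/6)*x/2) + C2*cos(2^(1/3)*3^(1/6)*x/2))*exp(2^(1/3)*3^(2/3)*x/6)


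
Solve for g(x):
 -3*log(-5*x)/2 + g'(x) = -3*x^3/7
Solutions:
 g(x) = C1 - 3*x^4/28 + 3*x*log(-x)/2 + 3*x*(-1 + log(5))/2


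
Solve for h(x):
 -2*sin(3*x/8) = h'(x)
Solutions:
 h(x) = C1 + 16*cos(3*x/8)/3


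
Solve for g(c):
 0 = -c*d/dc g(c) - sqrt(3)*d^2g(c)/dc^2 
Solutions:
 g(c) = C1 + C2*erf(sqrt(2)*3^(3/4)*c/6)


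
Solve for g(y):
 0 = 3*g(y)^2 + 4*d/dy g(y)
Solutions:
 g(y) = 4/(C1 + 3*y)


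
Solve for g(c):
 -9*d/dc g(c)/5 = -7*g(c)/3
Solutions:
 g(c) = C1*exp(35*c/27)


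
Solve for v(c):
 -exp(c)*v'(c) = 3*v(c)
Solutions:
 v(c) = C1*exp(3*exp(-c))


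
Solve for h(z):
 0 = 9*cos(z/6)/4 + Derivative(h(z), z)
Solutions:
 h(z) = C1 - 27*sin(z/6)/2


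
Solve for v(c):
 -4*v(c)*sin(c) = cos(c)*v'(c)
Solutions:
 v(c) = C1*cos(c)^4


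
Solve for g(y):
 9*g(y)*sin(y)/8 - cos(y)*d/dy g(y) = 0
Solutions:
 g(y) = C1/cos(y)^(9/8)


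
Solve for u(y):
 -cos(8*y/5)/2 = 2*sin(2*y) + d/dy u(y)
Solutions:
 u(y) = C1 - 5*sin(8*y/5)/16 + cos(2*y)


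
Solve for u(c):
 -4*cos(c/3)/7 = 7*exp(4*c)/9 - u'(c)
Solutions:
 u(c) = C1 + 7*exp(4*c)/36 + 12*sin(c/3)/7


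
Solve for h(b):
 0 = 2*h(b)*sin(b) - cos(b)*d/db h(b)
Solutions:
 h(b) = C1/cos(b)^2


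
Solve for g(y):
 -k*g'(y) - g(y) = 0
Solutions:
 g(y) = C1*exp(-y/k)


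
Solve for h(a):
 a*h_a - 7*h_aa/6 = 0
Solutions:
 h(a) = C1 + C2*erfi(sqrt(21)*a/7)


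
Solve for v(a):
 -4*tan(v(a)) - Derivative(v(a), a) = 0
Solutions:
 v(a) = pi - asin(C1*exp(-4*a))
 v(a) = asin(C1*exp(-4*a))


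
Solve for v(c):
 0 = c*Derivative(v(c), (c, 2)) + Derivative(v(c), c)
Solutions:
 v(c) = C1 + C2*log(c)


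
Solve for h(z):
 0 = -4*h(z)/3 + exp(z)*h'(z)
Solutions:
 h(z) = C1*exp(-4*exp(-z)/3)


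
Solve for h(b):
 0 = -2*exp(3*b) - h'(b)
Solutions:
 h(b) = C1 - 2*exp(3*b)/3


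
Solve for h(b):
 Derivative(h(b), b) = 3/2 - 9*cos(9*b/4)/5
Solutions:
 h(b) = C1 + 3*b/2 - 4*sin(9*b/4)/5


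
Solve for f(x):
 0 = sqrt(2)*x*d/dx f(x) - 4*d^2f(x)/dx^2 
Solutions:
 f(x) = C1 + C2*erfi(2^(3/4)*x/4)


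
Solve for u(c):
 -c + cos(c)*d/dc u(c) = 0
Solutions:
 u(c) = C1 + Integral(c/cos(c), c)


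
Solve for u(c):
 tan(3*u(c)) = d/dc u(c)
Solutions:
 u(c) = -asin(C1*exp(3*c))/3 + pi/3
 u(c) = asin(C1*exp(3*c))/3


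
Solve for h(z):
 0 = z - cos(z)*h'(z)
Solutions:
 h(z) = C1 + Integral(z/cos(z), z)


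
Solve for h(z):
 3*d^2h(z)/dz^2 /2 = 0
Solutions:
 h(z) = C1 + C2*z


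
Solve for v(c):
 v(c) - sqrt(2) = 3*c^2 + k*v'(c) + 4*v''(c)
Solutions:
 v(c) = C1*exp(c*(-k + sqrt(k^2 + 16))/8) + C2*exp(-c*(k + sqrt(k^2 + 16))/8) + 3*c^2 + 6*c*k + 6*k^2 + sqrt(2) + 24


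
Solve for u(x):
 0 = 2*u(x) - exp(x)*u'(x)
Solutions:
 u(x) = C1*exp(-2*exp(-x))


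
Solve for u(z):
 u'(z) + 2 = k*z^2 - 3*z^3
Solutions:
 u(z) = C1 + k*z^3/3 - 3*z^4/4 - 2*z


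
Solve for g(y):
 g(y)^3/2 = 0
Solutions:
 g(y) = 0


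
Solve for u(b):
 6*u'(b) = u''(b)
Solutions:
 u(b) = C1 + C2*exp(6*b)


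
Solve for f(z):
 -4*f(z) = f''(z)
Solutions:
 f(z) = C1*sin(2*z) + C2*cos(2*z)


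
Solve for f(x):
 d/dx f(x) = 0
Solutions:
 f(x) = C1


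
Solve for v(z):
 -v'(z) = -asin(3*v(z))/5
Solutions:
 Integral(1/asin(3*_y), (_y, v(z))) = C1 + z/5


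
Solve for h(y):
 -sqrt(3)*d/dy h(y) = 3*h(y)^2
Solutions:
 h(y) = 1/(C1 + sqrt(3)*y)


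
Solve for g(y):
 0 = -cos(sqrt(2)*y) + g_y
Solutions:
 g(y) = C1 + sqrt(2)*sin(sqrt(2)*y)/2


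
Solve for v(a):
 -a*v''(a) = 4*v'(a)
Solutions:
 v(a) = C1 + C2/a^3


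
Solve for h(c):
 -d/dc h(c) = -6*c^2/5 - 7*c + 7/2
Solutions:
 h(c) = C1 + 2*c^3/5 + 7*c^2/2 - 7*c/2


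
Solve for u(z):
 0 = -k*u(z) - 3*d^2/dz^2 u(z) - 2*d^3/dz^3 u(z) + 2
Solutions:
 u(z) = C1*exp(-z*((2*k + sqrt((2*k + 1)^2 - 1) + 1)^(1/3) + 1 + (2*k + sqrt((2*k + 1)^2 - 1) + 1)^(-1/3))/2) + C2*exp(z*((2*k + sqrt((2*k + 1)^2 - 1) + 1)^(1/3)/4 - sqrt(3)*I*(2*k + sqrt((2*k + 1)^2 - 1) + 1)^(1/3)/4 - 1/2 - 1/((-1 + sqrt(3)*I)*(2*k + sqrt((2*k + 1)^2 - 1) + 1)^(1/3)))) + C3*exp(z*((2*k + sqrt((2*k + 1)^2 - 1) + 1)^(1/3)/4 + sqrt(3)*I*(2*k + sqrt((2*k + 1)^2 - 1) + 1)^(1/3)/4 - 1/2 + 1/((1 + sqrt(3)*I)*(2*k + sqrt((2*k + 1)^2 - 1) + 1)^(1/3)))) + 2/k


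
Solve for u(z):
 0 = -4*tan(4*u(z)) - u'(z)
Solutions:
 u(z) = -asin(C1*exp(-16*z))/4 + pi/4
 u(z) = asin(C1*exp(-16*z))/4


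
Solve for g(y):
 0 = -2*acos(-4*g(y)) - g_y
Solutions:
 Integral(1/acos(-4*_y), (_y, g(y))) = C1 - 2*y


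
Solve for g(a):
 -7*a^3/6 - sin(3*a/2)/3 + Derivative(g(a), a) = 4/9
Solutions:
 g(a) = C1 + 7*a^4/24 + 4*a/9 - 2*cos(3*a/2)/9


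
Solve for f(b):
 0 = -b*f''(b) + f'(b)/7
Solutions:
 f(b) = C1 + C2*b^(8/7)


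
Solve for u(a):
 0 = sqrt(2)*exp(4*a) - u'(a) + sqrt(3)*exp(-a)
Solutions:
 u(a) = C1 + sqrt(2)*exp(4*a)/4 - sqrt(3)*exp(-a)


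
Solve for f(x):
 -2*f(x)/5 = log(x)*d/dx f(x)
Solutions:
 f(x) = C1*exp(-2*li(x)/5)


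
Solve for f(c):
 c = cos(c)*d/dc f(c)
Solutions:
 f(c) = C1 + Integral(c/cos(c), c)


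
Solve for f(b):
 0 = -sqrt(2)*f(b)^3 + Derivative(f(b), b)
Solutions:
 f(b) = -sqrt(2)*sqrt(-1/(C1 + sqrt(2)*b))/2
 f(b) = sqrt(2)*sqrt(-1/(C1 + sqrt(2)*b))/2


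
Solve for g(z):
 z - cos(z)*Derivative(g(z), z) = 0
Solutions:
 g(z) = C1 + Integral(z/cos(z), z)


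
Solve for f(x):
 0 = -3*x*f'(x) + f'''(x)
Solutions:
 f(x) = C1 + Integral(C2*airyai(3^(1/3)*x) + C3*airybi(3^(1/3)*x), x)


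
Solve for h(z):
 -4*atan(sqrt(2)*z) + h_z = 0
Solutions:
 h(z) = C1 + 4*z*atan(sqrt(2)*z) - sqrt(2)*log(2*z^2 + 1)


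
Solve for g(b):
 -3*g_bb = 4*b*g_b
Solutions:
 g(b) = C1 + C2*erf(sqrt(6)*b/3)


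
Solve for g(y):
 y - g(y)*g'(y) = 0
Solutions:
 g(y) = -sqrt(C1 + y^2)
 g(y) = sqrt(C1 + y^2)


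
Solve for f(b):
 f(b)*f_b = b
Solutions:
 f(b) = -sqrt(C1 + b^2)
 f(b) = sqrt(C1 + b^2)


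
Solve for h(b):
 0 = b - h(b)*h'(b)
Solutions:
 h(b) = -sqrt(C1 + b^2)
 h(b) = sqrt(C1 + b^2)


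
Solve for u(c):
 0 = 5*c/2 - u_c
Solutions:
 u(c) = C1 + 5*c^2/4


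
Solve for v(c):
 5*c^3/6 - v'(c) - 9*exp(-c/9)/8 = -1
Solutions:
 v(c) = C1 + 5*c^4/24 + c + 81*exp(-c/9)/8


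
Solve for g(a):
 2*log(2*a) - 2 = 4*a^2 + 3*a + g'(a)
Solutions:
 g(a) = C1 - 4*a^3/3 - 3*a^2/2 + 2*a*log(a) - 4*a + 2*a*log(2)


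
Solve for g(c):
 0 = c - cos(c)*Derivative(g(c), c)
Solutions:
 g(c) = C1 + Integral(c/cos(c), c)


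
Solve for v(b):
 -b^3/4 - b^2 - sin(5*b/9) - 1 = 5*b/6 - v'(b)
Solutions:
 v(b) = C1 + b^4/16 + b^3/3 + 5*b^2/12 + b - 9*cos(5*b/9)/5


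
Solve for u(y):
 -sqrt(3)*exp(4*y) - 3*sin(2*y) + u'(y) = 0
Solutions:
 u(y) = C1 + sqrt(3)*exp(4*y)/4 - 3*cos(2*y)/2


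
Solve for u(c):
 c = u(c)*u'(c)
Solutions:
 u(c) = -sqrt(C1 + c^2)
 u(c) = sqrt(C1 + c^2)


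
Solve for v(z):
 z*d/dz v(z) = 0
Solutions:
 v(z) = C1


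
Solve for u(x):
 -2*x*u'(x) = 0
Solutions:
 u(x) = C1


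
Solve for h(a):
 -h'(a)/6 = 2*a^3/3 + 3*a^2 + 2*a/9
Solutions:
 h(a) = C1 - a^4 - 6*a^3 - 2*a^2/3


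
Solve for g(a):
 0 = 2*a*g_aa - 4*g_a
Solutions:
 g(a) = C1 + C2*a^3


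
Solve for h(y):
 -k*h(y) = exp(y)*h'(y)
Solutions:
 h(y) = C1*exp(k*exp(-y))


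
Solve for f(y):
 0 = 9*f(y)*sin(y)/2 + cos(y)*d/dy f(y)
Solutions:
 f(y) = C1*cos(y)^(9/2)


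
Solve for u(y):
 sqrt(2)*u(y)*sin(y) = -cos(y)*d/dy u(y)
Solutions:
 u(y) = C1*cos(y)^(sqrt(2))


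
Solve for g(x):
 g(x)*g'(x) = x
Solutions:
 g(x) = -sqrt(C1 + x^2)
 g(x) = sqrt(C1 + x^2)


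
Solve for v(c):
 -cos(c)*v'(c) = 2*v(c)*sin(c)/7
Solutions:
 v(c) = C1*cos(c)^(2/7)


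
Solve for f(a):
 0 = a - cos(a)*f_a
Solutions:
 f(a) = C1 + Integral(a/cos(a), a)


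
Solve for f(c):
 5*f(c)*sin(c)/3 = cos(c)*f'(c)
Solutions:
 f(c) = C1/cos(c)^(5/3)


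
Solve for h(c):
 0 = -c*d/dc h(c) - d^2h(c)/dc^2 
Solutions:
 h(c) = C1 + C2*erf(sqrt(2)*c/2)


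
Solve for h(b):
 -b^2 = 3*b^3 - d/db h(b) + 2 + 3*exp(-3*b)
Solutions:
 h(b) = C1 + 3*b^4/4 + b^3/3 + 2*b - exp(-3*b)


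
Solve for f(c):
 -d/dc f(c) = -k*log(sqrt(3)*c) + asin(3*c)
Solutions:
 f(c) = C1 + c*k*(log(c) - 1) + c*k*log(3)/2 - c*asin(3*c) - sqrt(1 - 9*c^2)/3


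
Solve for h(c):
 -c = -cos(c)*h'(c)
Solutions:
 h(c) = C1 + Integral(c/cos(c), c)


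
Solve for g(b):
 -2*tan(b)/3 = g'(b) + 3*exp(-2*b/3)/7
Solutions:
 g(b) = C1 - log(tan(b)^2 + 1)/3 + 9*exp(-2*b/3)/14


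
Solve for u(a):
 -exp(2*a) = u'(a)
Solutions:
 u(a) = C1 - exp(2*a)/2


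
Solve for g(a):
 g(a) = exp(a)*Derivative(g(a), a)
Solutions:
 g(a) = C1*exp(-exp(-a))


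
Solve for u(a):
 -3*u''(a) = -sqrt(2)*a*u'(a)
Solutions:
 u(a) = C1 + C2*erfi(2^(3/4)*sqrt(3)*a/6)


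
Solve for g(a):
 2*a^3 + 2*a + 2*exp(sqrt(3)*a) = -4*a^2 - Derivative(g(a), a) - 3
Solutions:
 g(a) = C1 - a^4/2 - 4*a^3/3 - a^2 - 3*a - 2*sqrt(3)*exp(sqrt(3)*a)/3


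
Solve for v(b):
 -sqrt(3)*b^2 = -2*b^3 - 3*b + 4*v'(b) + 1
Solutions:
 v(b) = C1 + b^4/8 - sqrt(3)*b^3/12 + 3*b^2/8 - b/4


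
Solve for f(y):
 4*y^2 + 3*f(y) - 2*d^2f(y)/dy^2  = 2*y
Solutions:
 f(y) = C1*exp(-sqrt(6)*y/2) + C2*exp(sqrt(6)*y/2) - 4*y^2/3 + 2*y/3 - 16/9


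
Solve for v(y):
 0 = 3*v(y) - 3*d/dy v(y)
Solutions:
 v(y) = C1*exp(y)


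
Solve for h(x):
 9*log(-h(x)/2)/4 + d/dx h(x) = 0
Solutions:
 4*Integral(1/(log(-_y) - log(2)), (_y, h(x)))/9 = C1 - x


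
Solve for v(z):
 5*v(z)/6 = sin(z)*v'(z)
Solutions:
 v(z) = C1*(cos(z) - 1)^(5/12)/(cos(z) + 1)^(5/12)


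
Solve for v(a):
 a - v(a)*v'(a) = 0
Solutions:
 v(a) = -sqrt(C1 + a^2)
 v(a) = sqrt(C1 + a^2)


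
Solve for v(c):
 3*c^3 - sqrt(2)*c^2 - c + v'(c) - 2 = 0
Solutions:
 v(c) = C1 - 3*c^4/4 + sqrt(2)*c^3/3 + c^2/2 + 2*c


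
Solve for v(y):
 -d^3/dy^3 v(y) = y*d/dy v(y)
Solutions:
 v(y) = C1 + Integral(C2*airyai(-y) + C3*airybi(-y), y)


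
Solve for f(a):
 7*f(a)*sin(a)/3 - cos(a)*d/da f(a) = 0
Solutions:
 f(a) = C1/cos(a)^(7/3)


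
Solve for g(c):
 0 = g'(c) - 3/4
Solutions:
 g(c) = C1 + 3*c/4


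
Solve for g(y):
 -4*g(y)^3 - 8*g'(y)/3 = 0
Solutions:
 g(y) = -sqrt(-1/(C1 - 3*y))
 g(y) = sqrt(-1/(C1 - 3*y))


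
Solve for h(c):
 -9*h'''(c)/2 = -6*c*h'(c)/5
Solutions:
 h(c) = C1 + Integral(C2*airyai(30^(2/3)*c/15) + C3*airybi(30^(2/3)*c/15), c)


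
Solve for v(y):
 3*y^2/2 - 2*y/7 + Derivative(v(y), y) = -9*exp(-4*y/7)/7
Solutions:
 v(y) = C1 - y^3/2 + y^2/7 + 9*exp(-4*y/7)/4


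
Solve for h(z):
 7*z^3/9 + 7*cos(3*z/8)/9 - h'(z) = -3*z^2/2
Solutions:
 h(z) = C1 + 7*z^4/36 + z^3/2 + 56*sin(3*z/8)/27


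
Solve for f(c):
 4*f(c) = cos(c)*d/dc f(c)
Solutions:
 f(c) = C1*(sin(c)^2 + 2*sin(c) + 1)/(sin(c)^2 - 2*sin(c) + 1)


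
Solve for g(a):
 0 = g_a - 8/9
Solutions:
 g(a) = C1 + 8*a/9


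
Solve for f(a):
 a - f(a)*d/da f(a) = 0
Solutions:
 f(a) = -sqrt(C1 + a^2)
 f(a) = sqrt(C1 + a^2)


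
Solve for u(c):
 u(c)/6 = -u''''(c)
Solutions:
 u(c) = (C1*sin(2^(1/4)*3^(3/4)*c/6) + C2*cos(2^(1/4)*3^(3/4)*c/6))*exp(-2^(1/4)*3^(3/4)*c/6) + (C3*sin(2^(1/4)*3^(3/4)*c/6) + C4*cos(2^(1/4)*3^(3/4)*c/6))*exp(2^(1/4)*3^(3/4)*c/6)


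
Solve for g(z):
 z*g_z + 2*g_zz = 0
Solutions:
 g(z) = C1 + C2*erf(z/2)


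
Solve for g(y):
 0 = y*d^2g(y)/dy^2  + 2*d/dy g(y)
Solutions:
 g(y) = C1 + C2/y


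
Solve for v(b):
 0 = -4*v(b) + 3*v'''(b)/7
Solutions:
 v(b) = C3*exp(28^(1/3)*3^(2/3)*b/3) + (C1*sin(28^(1/3)*3^(1/6)*b/2) + C2*cos(28^(1/3)*3^(1/6)*b/2))*exp(-28^(1/3)*3^(2/3)*b/6)


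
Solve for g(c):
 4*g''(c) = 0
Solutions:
 g(c) = C1 + C2*c


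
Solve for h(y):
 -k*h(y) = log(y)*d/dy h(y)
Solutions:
 h(y) = C1*exp(-k*li(y))


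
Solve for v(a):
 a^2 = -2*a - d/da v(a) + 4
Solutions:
 v(a) = C1 - a^3/3 - a^2 + 4*a


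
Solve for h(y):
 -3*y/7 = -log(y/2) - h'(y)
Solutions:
 h(y) = C1 + 3*y^2/14 - y*log(y) + y*log(2) + y


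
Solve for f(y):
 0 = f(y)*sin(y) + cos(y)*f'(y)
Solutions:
 f(y) = C1*cos(y)


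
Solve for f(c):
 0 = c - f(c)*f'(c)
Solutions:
 f(c) = -sqrt(C1 + c^2)
 f(c) = sqrt(C1 + c^2)


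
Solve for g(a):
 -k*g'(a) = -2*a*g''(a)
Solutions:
 g(a) = C1 + a^(re(k)/2 + 1)*(C2*sin(log(a)*Abs(im(k))/2) + C3*cos(log(a)*im(k)/2))


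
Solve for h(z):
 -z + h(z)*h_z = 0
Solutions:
 h(z) = -sqrt(C1 + z^2)
 h(z) = sqrt(C1 + z^2)


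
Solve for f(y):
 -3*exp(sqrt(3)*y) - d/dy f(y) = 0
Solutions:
 f(y) = C1 - sqrt(3)*exp(sqrt(3)*y)


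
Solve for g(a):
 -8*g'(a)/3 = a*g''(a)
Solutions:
 g(a) = C1 + C2/a^(5/3)


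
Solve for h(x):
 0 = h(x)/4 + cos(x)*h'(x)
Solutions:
 h(x) = C1*(sin(x) - 1)^(1/8)/(sin(x) + 1)^(1/8)


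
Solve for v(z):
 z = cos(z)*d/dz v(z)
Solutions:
 v(z) = C1 + Integral(z/cos(z), z)


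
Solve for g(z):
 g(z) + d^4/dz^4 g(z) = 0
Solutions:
 g(z) = (C1*sin(sqrt(2)*z/2) + C2*cos(sqrt(2)*z/2))*exp(-sqrt(2)*z/2) + (C3*sin(sqrt(2)*z/2) + C4*cos(sqrt(2)*z/2))*exp(sqrt(2)*z/2)


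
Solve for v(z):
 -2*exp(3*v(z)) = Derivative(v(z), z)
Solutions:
 v(z) = log((-3^(2/3) - 3*3^(1/6)*I)*(1/(C1 + 2*z))^(1/3)/6)
 v(z) = log((-3^(2/3) + 3*3^(1/6)*I)*(1/(C1 + 2*z))^(1/3)/6)
 v(z) = log(1/(C1 + 6*z))/3


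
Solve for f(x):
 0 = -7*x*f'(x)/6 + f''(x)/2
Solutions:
 f(x) = C1 + C2*erfi(sqrt(42)*x/6)


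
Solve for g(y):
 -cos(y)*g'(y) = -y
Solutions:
 g(y) = C1 + Integral(y/cos(y), y)


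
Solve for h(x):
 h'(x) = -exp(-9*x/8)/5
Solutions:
 h(x) = C1 + 8*exp(-9*x/8)/45


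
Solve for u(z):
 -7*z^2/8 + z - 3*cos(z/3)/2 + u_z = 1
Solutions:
 u(z) = C1 + 7*z^3/24 - z^2/2 + z + 9*sin(z/3)/2


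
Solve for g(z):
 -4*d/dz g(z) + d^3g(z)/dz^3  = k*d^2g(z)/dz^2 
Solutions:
 g(z) = C1 + C2*exp(z*(k - sqrt(k^2 + 16))/2) + C3*exp(z*(k + sqrt(k^2 + 16))/2)


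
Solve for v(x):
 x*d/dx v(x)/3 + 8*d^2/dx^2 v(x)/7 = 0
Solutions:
 v(x) = C1 + C2*erf(sqrt(21)*x/12)


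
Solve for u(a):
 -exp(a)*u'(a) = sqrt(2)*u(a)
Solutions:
 u(a) = C1*exp(sqrt(2)*exp(-a))


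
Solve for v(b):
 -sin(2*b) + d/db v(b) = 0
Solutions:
 v(b) = C1 - cos(2*b)/2


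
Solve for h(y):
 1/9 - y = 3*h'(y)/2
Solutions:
 h(y) = C1 - y^2/3 + 2*y/27


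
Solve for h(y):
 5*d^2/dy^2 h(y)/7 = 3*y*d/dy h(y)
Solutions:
 h(y) = C1 + C2*erfi(sqrt(210)*y/10)


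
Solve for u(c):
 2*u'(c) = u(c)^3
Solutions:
 u(c) = -sqrt(-1/(C1 + c))
 u(c) = sqrt(-1/(C1 + c))


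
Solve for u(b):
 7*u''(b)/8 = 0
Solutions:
 u(b) = C1 + C2*b


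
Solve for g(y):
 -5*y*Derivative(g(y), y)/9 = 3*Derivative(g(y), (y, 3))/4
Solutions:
 g(y) = C1 + Integral(C2*airyai(-20^(1/3)*y/3) + C3*airybi(-20^(1/3)*y/3), y)


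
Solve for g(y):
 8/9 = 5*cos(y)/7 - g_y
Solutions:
 g(y) = C1 - 8*y/9 + 5*sin(y)/7


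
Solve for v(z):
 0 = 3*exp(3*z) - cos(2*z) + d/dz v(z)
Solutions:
 v(z) = C1 - exp(3*z) + sin(2*z)/2


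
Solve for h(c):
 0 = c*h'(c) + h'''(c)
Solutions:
 h(c) = C1 + Integral(C2*airyai(-c) + C3*airybi(-c), c)


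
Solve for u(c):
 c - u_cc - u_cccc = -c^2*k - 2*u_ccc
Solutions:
 u(c) = C1 + C4*exp(c) + c^4*k/12 + c^3*(4*k + 1)/6 + c^2*(3*k + 1) + c*(C2 + C3*exp(c))


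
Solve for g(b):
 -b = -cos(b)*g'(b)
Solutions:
 g(b) = C1 + Integral(b/cos(b), b)


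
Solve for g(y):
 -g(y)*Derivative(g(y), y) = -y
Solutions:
 g(y) = -sqrt(C1 + y^2)
 g(y) = sqrt(C1 + y^2)


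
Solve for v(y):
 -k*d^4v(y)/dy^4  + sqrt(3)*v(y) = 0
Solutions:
 v(y) = C1*exp(-3^(1/8)*y*(1/k)^(1/4)) + C2*exp(3^(1/8)*y*(1/k)^(1/4)) + C3*exp(-3^(1/8)*I*y*(1/k)^(1/4)) + C4*exp(3^(1/8)*I*y*(1/k)^(1/4))


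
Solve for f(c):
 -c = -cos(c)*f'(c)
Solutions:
 f(c) = C1 + Integral(c/cos(c), c)


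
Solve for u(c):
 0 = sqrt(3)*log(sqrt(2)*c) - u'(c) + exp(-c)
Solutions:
 u(c) = C1 + sqrt(3)*c*log(c) + sqrt(3)*c*(-1 + log(2)/2) - exp(-c)


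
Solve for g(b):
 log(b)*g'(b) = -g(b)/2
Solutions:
 g(b) = C1*exp(-li(b)/2)


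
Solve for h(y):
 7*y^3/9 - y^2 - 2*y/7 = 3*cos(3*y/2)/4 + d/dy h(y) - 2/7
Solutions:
 h(y) = C1 + 7*y^4/36 - y^3/3 - y^2/7 + 2*y/7 - sin(3*y/2)/2


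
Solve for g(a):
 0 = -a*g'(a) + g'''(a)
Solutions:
 g(a) = C1 + Integral(C2*airyai(a) + C3*airybi(a), a)


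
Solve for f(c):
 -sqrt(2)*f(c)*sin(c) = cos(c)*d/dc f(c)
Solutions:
 f(c) = C1*cos(c)^(sqrt(2))


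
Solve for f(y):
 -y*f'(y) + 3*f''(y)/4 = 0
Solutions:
 f(y) = C1 + C2*erfi(sqrt(6)*y/3)


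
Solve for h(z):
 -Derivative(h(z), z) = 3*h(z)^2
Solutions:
 h(z) = 1/(C1 + 3*z)


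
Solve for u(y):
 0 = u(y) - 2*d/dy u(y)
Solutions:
 u(y) = C1*exp(y/2)


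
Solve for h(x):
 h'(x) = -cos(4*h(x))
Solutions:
 h(x) = -asin((C1 + exp(8*x))/(C1 - exp(8*x)))/4 + pi/4
 h(x) = asin((C1 + exp(8*x))/(C1 - exp(8*x)))/4


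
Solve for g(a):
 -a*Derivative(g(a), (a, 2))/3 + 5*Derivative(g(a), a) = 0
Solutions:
 g(a) = C1 + C2*a^16


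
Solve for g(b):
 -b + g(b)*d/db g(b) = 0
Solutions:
 g(b) = -sqrt(C1 + b^2)
 g(b) = sqrt(C1 + b^2)


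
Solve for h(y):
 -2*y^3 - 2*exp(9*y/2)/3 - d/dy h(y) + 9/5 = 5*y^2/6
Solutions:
 h(y) = C1 - y^4/2 - 5*y^3/18 + 9*y/5 - 4*exp(9*y/2)/27


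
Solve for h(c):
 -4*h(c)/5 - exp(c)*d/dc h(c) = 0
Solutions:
 h(c) = C1*exp(4*exp(-c)/5)


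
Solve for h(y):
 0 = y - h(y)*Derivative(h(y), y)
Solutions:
 h(y) = -sqrt(C1 + y^2)
 h(y) = sqrt(C1 + y^2)


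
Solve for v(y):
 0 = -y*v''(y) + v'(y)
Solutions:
 v(y) = C1 + C2*y^2


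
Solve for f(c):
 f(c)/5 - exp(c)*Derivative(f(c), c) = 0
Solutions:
 f(c) = C1*exp(-exp(-c)/5)


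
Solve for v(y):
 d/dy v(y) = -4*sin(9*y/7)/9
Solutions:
 v(y) = C1 + 28*cos(9*y/7)/81


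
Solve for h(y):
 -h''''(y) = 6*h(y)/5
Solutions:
 h(y) = (C1*sin(10^(3/4)*3^(1/4)*y/10) + C2*cos(10^(3/4)*3^(1/4)*y/10))*exp(-10^(3/4)*3^(1/4)*y/10) + (C3*sin(10^(3/4)*3^(1/4)*y/10) + C4*cos(10^(3/4)*3^(1/4)*y/10))*exp(10^(3/4)*3^(1/4)*y/10)


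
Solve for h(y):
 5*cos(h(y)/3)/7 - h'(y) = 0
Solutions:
 -5*y/7 - 3*log(sin(h(y)/3) - 1)/2 + 3*log(sin(h(y)/3) + 1)/2 = C1


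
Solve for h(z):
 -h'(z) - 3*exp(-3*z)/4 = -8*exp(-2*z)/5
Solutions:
 h(z) = C1 - 4*exp(-2*z)/5 + exp(-3*z)/4


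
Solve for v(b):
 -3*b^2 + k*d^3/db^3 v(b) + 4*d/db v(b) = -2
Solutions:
 v(b) = C1 + C2*exp(-2*b*sqrt(-1/k)) + C3*exp(2*b*sqrt(-1/k)) + b^3/4 - 3*b*k/8 - b/2


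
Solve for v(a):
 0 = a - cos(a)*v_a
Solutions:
 v(a) = C1 + Integral(a/cos(a), a)


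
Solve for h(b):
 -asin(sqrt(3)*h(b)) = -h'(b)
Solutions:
 Integral(1/asin(sqrt(3)*_y), (_y, h(b))) = C1 + b


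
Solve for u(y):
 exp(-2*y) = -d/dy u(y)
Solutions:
 u(y) = C1 + exp(-2*y)/2


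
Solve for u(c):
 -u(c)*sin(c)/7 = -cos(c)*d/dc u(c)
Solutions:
 u(c) = C1/cos(c)^(1/7)


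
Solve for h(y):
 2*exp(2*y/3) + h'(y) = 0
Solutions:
 h(y) = C1 - 3*exp(2*y/3)


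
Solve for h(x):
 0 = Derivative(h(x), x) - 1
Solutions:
 h(x) = C1 + x


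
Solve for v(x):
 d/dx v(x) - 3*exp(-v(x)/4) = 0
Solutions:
 v(x) = 4*log(C1 + 3*x/4)


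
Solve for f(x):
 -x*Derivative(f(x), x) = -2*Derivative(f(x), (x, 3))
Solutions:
 f(x) = C1 + Integral(C2*airyai(2^(2/3)*x/2) + C3*airybi(2^(2/3)*x/2), x)


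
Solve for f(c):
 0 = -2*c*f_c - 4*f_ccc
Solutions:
 f(c) = C1 + Integral(C2*airyai(-2^(2/3)*c/2) + C3*airybi(-2^(2/3)*c/2), c)


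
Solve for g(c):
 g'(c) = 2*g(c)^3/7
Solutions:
 g(c) = -sqrt(14)*sqrt(-1/(C1 + 2*c))/2
 g(c) = sqrt(14)*sqrt(-1/(C1 + 2*c))/2


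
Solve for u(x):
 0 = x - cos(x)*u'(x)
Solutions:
 u(x) = C1 + Integral(x/cos(x), x)


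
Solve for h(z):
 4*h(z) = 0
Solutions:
 h(z) = 0


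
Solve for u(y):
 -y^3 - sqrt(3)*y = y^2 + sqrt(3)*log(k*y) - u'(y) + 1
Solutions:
 u(y) = C1 + y^4/4 + y^3/3 + sqrt(3)*y^2/2 + sqrt(3)*y*log(k*y) + y*(1 - sqrt(3))


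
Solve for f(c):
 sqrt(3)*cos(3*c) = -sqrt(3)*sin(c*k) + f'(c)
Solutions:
 f(c) = C1 + sqrt(3)*sin(3*c)/3 - sqrt(3)*cos(c*k)/k


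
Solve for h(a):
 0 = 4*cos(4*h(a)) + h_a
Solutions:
 h(a) = -asin((C1 + exp(32*a))/(C1 - exp(32*a)))/4 + pi/4
 h(a) = asin((C1 + exp(32*a))/(C1 - exp(32*a)))/4


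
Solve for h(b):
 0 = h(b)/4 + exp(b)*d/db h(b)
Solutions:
 h(b) = C1*exp(exp(-b)/4)


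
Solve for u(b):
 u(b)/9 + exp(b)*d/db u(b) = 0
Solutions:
 u(b) = C1*exp(exp(-b)/9)


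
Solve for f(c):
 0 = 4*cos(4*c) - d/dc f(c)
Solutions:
 f(c) = C1 + sin(4*c)


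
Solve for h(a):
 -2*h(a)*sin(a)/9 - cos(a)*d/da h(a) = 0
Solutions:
 h(a) = C1*cos(a)^(2/9)


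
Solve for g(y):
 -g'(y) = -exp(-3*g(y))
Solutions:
 g(y) = log(C1 + 3*y)/3
 g(y) = log((-3^(1/3) - 3^(5/6)*I)*(C1 + y)^(1/3)/2)
 g(y) = log((-3^(1/3) + 3^(5/6)*I)*(C1 + y)^(1/3)/2)


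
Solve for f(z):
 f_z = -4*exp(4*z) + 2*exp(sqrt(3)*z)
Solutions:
 f(z) = C1 - exp(4*z) + 2*sqrt(3)*exp(sqrt(3)*z)/3


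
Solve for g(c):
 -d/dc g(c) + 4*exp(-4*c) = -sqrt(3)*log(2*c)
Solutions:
 g(c) = C1 + sqrt(3)*c*log(c) + sqrt(3)*c*(-1 + log(2)) - exp(-4*c)


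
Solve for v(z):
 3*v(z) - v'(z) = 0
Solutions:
 v(z) = C1*exp(3*z)


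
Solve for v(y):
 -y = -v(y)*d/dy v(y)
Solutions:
 v(y) = -sqrt(C1 + y^2)
 v(y) = sqrt(C1 + y^2)


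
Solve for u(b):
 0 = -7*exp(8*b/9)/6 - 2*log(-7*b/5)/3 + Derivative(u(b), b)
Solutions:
 u(b) = C1 + 2*b*log(-b)/3 + 2*b*(-log(5) - 1 + log(7))/3 + 21*exp(8*b/9)/16


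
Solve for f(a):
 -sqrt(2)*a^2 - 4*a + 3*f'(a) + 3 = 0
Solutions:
 f(a) = C1 + sqrt(2)*a^3/9 + 2*a^2/3 - a


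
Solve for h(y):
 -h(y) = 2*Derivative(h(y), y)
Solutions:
 h(y) = C1*exp(-y/2)


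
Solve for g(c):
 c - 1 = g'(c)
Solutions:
 g(c) = C1 + c^2/2 - c


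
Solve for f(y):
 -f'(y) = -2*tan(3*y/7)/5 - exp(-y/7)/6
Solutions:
 f(y) = C1 + 7*log(tan(3*y/7)^2 + 1)/15 - 7*exp(-y/7)/6


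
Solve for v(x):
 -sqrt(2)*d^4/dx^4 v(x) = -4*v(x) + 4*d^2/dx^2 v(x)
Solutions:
 v(x) = C1*exp(-2^(1/4)*x*sqrt(-1 + sqrt(1 + sqrt(2)))) + C2*exp(2^(1/4)*x*sqrt(-1 + sqrt(1 + sqrt(2)))) + C3*sin(2^(1/4)*x*sqrt(1 + sqrt(1 + sqrt(2)))) + C4*cosh(2^(1/4)*x*sqrt(-sqrt(1 + sqrt(2)) - 1))


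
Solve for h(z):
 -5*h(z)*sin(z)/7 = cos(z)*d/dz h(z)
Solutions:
 h(z) = C1*cos(z)^(5/7)


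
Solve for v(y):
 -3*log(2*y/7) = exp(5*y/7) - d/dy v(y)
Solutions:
 v(y) = C1 + 3*y*log(y) + 3*y*(-log(7) - 1 + log(2)) + 7*exp(5*y/7)/5


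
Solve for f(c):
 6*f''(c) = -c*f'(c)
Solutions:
 f(c) = C1 + C2*erf(sqrt(3)*c/6)


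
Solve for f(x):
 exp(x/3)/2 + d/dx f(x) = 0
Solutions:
 f(x) = C1 - 3*exp(x/3)/2


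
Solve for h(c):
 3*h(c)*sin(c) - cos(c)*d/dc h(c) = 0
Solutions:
 h(c) = C1/cos(c)^3


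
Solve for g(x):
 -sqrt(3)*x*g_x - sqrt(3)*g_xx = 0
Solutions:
 g(x) = C1 + C2*erf(sqrt(2)*x/2)


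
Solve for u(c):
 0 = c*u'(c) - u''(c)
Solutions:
 u(c) = C1 + C2*erfi(sqrt(2)*c/2)


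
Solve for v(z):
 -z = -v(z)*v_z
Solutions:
 v(z) = -sqrt(C1 + z^2)
 v(z) = sqrt(C1 + z^2)


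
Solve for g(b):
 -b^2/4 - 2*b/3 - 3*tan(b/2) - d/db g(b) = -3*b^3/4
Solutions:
 g(b) = C1 + 3*b^4/16 - b^3/12 - b^2/3 + 6*log(cos(b/2))


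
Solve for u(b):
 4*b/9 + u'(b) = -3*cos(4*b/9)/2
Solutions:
 u(b) = C1 - 2*b^2/9 - 27*sin(4*b/9)/8


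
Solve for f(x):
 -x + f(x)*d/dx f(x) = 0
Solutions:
 f(x) = -sqrt(C1 + x^2)
 f(x) = sqrt(C1 + x^2)


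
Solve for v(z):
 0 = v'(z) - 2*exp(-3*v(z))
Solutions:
 v(z) = log(C1 + 6*z)/3
 v(z) = log((-3^(1/3) - 3^(5/6)*I)*(C1 + 2*z)^(1/3)/2)
 v(z) = log((-3^(1/3) + 3^(5/6)*I)*(C1 + 2*z)^(1/3)/2)


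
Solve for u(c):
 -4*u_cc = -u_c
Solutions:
 u(c) = C1 + C2*exp(c/4)


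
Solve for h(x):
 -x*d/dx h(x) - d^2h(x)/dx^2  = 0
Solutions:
 h(x) = C1 + C2*erf(sqrt(2)*x/2)


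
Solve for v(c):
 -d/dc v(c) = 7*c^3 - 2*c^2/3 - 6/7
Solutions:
 v(c) = C1 - 7*c^4/4 + 2*c^3/9 + 6*c/7


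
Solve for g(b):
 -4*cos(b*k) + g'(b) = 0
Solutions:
 g(b) = C1 + 4*sin(b*k)/k


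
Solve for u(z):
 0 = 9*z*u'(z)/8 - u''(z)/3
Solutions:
 u(z) = C1 + C2*erfi(3*sqrt(3)*z/4)


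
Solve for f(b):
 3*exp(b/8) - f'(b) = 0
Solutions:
 f(b) = C1 + 24*exp(b/8)


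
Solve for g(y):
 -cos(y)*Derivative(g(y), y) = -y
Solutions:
 g(y) = C1 + Integral(y/cos(y), y)


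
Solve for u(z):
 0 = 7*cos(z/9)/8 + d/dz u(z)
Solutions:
 u(z) = C1 - 63*sin(z/9)/8


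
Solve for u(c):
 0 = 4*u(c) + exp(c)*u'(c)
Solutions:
 u(c) = C1*exp(4*exp(-c))


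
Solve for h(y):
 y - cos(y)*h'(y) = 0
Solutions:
 h(y) = C1 + Integral(y/cos(y), y)


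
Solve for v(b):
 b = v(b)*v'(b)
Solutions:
 v(b) = -sqrt(C1 + b^2)
 v(b) = sqrt(C1 + b^2)


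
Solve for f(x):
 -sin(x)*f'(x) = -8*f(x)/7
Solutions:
 f(x) = C1*(cos(x) - 1)^(4/7)/(cos(x) + 1)^(4/7)


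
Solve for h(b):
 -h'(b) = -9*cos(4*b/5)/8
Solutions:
 h(b) = C1 + 45*sin(4*b/5)/32


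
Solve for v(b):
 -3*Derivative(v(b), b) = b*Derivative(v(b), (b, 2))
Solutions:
 v(b) = C1 + C2/b^2


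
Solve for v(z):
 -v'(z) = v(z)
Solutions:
 v(z) = C1*exp(-z)


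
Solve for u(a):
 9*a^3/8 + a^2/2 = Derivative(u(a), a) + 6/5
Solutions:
 u(a) = C1 + 9*a^4/32 + a^3/6 - 6*a/5


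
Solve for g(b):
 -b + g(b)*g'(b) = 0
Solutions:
 g(b) = -sqrt(C1 + b^2)
 g(b) = sqrt(C1 + b^2)


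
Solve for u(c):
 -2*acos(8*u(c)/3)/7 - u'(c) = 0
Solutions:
 Integral(1/acos(8*_y/3), (_y, u(c))) = C1 - 2*c/7


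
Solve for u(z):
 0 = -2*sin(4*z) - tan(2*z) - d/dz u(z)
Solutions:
 u(z) = C1 + log(cos(2*z))/2 + cos(4*z)/2


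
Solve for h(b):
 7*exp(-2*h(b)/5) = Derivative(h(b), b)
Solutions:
 h(b) = 5*log(-sqrt(C1 + 7*b)) - 5*log(5) + 5*log(10)/2
 h(b) = 5*log(C1 + 7*b)/2 - 5*log(5) + 5*log(10)/2


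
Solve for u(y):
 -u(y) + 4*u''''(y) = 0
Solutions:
 u(y) = C1*exp(-sqrt(2)*y/2) + C2*exp(sqrt(2)*y/2) + C3*sin(sqrt(2)*y/2) + C4*cos(sqrt(2)*y/2)


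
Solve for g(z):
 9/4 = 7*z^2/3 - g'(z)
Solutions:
 g(z) = C1 + 7*z^3/9 - 9*z/4


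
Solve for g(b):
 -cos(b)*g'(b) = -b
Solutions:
 g(b) = C1 + Integral(b/cos(b), b)


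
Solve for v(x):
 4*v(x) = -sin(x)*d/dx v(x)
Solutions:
 v(x) = C1*(cos(x)^2 + 2*cos(x) + 1)/(cos(x)^2 - 2*cos(x) + 1)


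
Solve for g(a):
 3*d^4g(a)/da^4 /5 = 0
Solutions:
 g(a) = C1 + C2*a + C3*a^2 + C4*a^3


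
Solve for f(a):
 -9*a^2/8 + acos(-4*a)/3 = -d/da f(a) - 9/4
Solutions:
 f(a) = C1 + 3*a^3/8 - a*acos(-4*a)/3 - 9*a/4 - sqrt(1 - 16*a^2)/12


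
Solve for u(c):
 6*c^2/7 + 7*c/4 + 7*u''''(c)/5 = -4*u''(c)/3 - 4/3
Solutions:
 u(c) = C1 + C2*c + C3*sin(2*sqrt(105)*c/21) + C4*cos(2*sqrt(105)*c/21) - 3*c^4/56 - 7*c^3/32 + 7*c^2/40


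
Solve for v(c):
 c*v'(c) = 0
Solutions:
 v(c) = C1


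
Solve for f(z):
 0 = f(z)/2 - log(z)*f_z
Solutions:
 f(z) = C1*exp(li(z)/2)


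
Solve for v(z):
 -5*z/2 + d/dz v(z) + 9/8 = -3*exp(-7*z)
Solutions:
 v(z) = C1 + 5*z^2/4 - 9*z/8 + 3*exp(-7*z)/7


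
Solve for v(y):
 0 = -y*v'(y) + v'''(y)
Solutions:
 v(y) = C1 + Integral(C2*airyai(y) + C3*airybi(y), y)


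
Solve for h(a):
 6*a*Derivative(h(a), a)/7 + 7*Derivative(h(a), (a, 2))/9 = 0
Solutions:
 h(a) = C1 + C2*erf(3*sqrt(3)*a/7)


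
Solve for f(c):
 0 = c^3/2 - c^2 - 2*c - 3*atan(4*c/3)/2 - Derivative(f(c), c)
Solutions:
 f(c) = C1 + c^4/8 - c^3/3 - c^2 - 3*c*atan(4*c/3)/2 + 9*log(16*c^2 + 9)/16
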